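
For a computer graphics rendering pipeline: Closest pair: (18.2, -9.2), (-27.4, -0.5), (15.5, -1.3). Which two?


d(P0,P1) = 46.4225, d(P0,P2) = 8.3487, d(P1,P2) = 42.9075
Closest: P0 and P2

Closest pair: (18.2, -9.2) and (15.5, -1.3), distance = 8.3487


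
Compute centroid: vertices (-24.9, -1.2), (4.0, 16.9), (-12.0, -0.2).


Centroid = ((x_A+x_B+x_C)/3, (y_A+y_B+y_C)/3)
= (((-24.9)+4+(-12))/3, ((-1.2)+16.9+(-0.2))/3)
= (-10.9667, 5.1667)

(-10.9667, 5.1667)


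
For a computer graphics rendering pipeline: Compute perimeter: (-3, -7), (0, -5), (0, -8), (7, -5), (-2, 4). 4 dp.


Sides: (-3, -7)->(0, -5): sqrt(13) = 3.605551, (0, -5)->(0, -8): sqrt(9) = 3, (0, -8)->(7, -5): sqrt(58) = 7.615773, (7, -5)->(-2, 4): sqrt(162) = 12.727922, (-2, 4)->(-3, -7): sqrt(122) = 11.045361
Sum = 37.994607
Perimeter = 37.9946

37.9946


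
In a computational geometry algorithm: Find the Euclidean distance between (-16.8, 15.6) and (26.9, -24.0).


dx=43.7, dy=-39.6
d^2 = 43.7^2 + (-39.6)^2 = 3477.85
d = sqrt(3477.85) = 58.9733

58.9733


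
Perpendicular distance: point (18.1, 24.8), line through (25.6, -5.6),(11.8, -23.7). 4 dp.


|cross product| = 555.27
|line direction| = sqrt(518.05) = 22.7607
Distance = 555.27/sqrt(518.05) = 24.396

24.396


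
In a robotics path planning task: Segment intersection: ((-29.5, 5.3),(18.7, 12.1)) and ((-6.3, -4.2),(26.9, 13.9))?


Cross products: d1=735.32, d2=88.66, d3=-615.66, d4=31
d1*d2 < 0 and d3*d4 < 0? no

No, they don't intersect


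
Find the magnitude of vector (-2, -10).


|u| = sqrt((-2)^2 + (-10)^2) = sqrt(104) = 10.198

10.198


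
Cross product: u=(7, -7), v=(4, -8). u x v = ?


u x v = u_x*v_y - u_y*v_x = 7*(-8) - (-7)*4
= (-56) - (-28) = -28

-28


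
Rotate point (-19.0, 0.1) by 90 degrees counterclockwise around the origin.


90° CCW: (x,y) -> (-y, x)
(-19,0.1) -> (-0.1, -19)

(-0.1, -19)


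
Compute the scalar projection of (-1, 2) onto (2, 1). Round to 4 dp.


u.v = 0, |v| = sqrt(5) = 2.2361
Scalar projection = u.v / |v| = 0 / sqrt(5) = 0

0


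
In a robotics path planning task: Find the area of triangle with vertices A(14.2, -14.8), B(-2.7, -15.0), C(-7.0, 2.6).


Area = |x_A(y_B-y_C) + x_B(y_C-y_A) + x_C(y_A-y_B)|/2
= |(-249.92) + (-46.98) + (-1.4)|/2
= 298.3/2 = 149.15

149.15


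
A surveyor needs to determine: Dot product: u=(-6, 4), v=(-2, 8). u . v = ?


u . v = u_x*v_x + u_y*v_y = (-6)*(-2) + 4*8
= 12 + 32 = 44

44


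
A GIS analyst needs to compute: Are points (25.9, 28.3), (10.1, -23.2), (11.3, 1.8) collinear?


Cross product: (10.1-25.9)*(1.8-28.3) - ((-23.2)-28.3)*(11.3-25.9)
= -333.2

No, not collinear


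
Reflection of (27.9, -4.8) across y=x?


Reflection over y=x: (x,y) -> (y,x)
(27.9, -4.8) -> (-4.8, 27.9)

(-4.8, 27.9)


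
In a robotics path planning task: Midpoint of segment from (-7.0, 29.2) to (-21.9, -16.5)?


M = (((-7)+(-21.9))/2, (29.2+(-16.5))/2)
= (-14.45, 6.35)

(-14.45, 6.35)


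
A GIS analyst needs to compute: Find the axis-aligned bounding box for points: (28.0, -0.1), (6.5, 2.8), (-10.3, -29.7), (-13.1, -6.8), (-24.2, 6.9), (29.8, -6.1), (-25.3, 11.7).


x range: [-25.3, 29.8]
y range: [-29.7, 11.7]
Bounding box: (-25.3,-29.7) to (29.8,11.7)

(-25.3,-29.7) to (29.8,11.7)


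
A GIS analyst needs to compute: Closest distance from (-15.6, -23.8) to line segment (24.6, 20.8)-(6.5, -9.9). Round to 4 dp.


Project P onto AB: t = 1 (clamped to [0,1])
Closest point on segment: (6.5, -9.9)
Distance: 26.1079

26.1079


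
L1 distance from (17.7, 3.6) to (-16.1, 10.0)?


|17.7-(-16.1)| + |3.6-10| = 33.8 + 6.4 = 40.2

40.2


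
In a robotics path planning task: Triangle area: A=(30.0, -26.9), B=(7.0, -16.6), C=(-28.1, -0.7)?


Area = |x_A(y_B-y_C) + x_B(y_C-y_A) + x_C(y_A-y_B)|/2
= |(-477) + 183.4 + 289.43|/2
= 4.17/2 = 2.085

2.085


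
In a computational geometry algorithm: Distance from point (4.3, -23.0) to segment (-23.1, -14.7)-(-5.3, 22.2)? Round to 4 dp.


Project P onto AB: t = 0.1081 (clamped to [0,1])
Closest point on segment: (-21.1757, -10.7109)
Distance: 28.2849

28.2849


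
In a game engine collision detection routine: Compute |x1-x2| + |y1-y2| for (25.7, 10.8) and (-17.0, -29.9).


|25.7-(-17)| + |10.8-(-29.9)| = 42.7 + 40.7 = 83.4

83.4


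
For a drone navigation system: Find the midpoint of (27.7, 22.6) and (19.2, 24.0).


M = ((27.7+19.2)/2, (22.6+24)/2)
= (23.45, 23.3)

(23.45, 23.3)


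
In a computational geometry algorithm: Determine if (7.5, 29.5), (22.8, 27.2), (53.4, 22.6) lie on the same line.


Cross product: (22.8-7.5)*(22.6-29.5) - (27.2-29.5)*(53.4-7.5)
= 0

Yes, collinear


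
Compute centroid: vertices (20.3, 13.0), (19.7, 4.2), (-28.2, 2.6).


Centroid = ((x_A+x_B+x_C)/3, (y_A+y_B+y_C)/3)
= ((20.3+19.7+(-28.2))/3, (13+4.2+2.6)/3)
= (3.9333, 6.6)

(3.9333, 6.6)


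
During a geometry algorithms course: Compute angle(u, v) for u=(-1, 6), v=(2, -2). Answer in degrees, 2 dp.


u.v = -14, |u| = sqrt(37) = 6.0828, |v| = sqrt(8) = 2.8284
cos(theta) = u.v/(|u||v|) = -14/sqrt(296) = -0.813733
theta = acos(-0.813733) = 144.46 degrees

144.46 degrees


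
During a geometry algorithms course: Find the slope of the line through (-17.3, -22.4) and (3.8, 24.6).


slope = (y2-y1)/(x2-x1) = (24.6-(-22.4))/(3.8-(-17.3)) = 47/21.1 = 2.2275

2.2275


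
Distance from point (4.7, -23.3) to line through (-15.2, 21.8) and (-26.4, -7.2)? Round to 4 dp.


|cross product| = 1082.22
|line direction| = sqrt(966.44) = 31.0876
Distance = 1082.22/sqrt(966.44) = 34.8119

34.8119


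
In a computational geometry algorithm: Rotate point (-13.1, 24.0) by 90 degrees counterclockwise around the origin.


90° CCW: (x,y) -> (-y, x)
(-13.1,24) -> (-24, -13.1)

(-24, -13.1)


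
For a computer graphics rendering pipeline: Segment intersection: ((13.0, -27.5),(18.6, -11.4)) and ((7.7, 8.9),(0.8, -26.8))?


Cross products: d1=440.37, d2=529.2, d3=289.17, d4=200.34
d1*d2 < 0 and d3*d4 < 0? no

No, they don't intersect


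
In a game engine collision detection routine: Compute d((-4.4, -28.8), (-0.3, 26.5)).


dx=4.1, dy=55.3
d^2 = 4.1^2 + 55.3^2 = 3074.9
d = sqrt(3074.9) = 55.4518

55.4518


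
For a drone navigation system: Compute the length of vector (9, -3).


|u| = sqrt(9^2 + (-3)^2) = sqrt(90) = 9.4868

9.4868


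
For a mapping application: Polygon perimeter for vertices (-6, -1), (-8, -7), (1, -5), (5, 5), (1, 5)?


Sides: (-6, -1)->(-8, -7): sqrt(40) = 6.324555, (-8, -7)->(1, -5): sqrt(85) = 9.219544, (1, -5)->(5, 5): sqrt(116) = 10.77033, (5, 5)->(1, 5): sqrt(16) = 4, (1, 5)->(-6, -1): sqrt(85) = 9.219544
Sum = 39.533973
Perimeter = 39.534

39.534


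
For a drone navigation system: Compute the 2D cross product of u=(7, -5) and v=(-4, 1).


u x v = u_x*v_y - u_y*v_x = 7*1 - (-5)*(-4)
= 7 - 20 = -13

-13


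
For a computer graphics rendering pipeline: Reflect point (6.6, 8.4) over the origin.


Reflection over origin: (x,y) -> (-x,-y)
(6.6, 8.4) -> (-6.6, -8.4)

(-6.6, -8.4)


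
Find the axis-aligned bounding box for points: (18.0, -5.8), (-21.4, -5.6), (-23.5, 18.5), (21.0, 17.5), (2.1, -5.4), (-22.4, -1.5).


x range: [-23.5, 21]
y range: [-5.8, 18.5]
Bounding box: (-23.5,-5.8) to (21,18.5)

(-23.5,-5.8) to (21,18.5)


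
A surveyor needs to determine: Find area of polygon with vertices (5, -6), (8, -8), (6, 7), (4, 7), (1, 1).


Shoelace sum: (5*(-8) - 8*(-6)) + (8*7 - 6*(-8)) + (6*7 - 4*7) + (4*1 - 1*7) + (1*(-6) - 5*1)
= 112
Area = |112|/2 = 56

56


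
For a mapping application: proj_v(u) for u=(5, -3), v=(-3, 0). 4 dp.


u.v = -15, |v| = sqrt(9) = 3
Scalar projection = u.v / |v| = -15 / sqrt(9) = -5

-5


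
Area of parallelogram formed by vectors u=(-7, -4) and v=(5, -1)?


|u x v| = |(-7)*(-1) - (-4)*5|
= |7 - (-20)| = 27

27


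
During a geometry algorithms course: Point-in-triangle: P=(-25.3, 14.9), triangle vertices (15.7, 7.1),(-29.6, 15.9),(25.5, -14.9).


Cross products: AB x AP = 7.46, BC x BP = 77.34, CA x CP = 825.56
All same sign? yes

Yes, inside


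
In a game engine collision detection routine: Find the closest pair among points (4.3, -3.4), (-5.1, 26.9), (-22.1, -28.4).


d(P0,P1) = 31.7246, d(P0,P2) = 36.3588, d(P1,P2) = 57.854
Closest: P0 and P1

Closest pair: (4.3, -3.4) and (-5.1, 26.9), distance = 31.7246


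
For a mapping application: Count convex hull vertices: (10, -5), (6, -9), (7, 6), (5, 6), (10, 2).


Convex hull vertices (CCW): (5, 6), (6, -9), (10, -5), (10, 2), (7, 6)
Count = 5

5


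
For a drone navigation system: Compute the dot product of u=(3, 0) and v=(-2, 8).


u . v = u_x*v_x + u_y*v_y = 3*(-2) + 0*8
= (-6) + 0 = -6

-6


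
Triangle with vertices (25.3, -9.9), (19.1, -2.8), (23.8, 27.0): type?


Side lengths squared: AB^2=88.85, BC^2=910.13, CA^2=1363.86
Sorted: [88.85, 910.13, 1363.86]
By sides: Scalene, By angles: Obtuse

Scalene, Obtuse


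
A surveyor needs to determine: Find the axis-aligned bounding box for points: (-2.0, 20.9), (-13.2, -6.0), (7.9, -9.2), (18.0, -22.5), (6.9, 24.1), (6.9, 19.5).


x range: [-13.2, 18]
y range: [-22.5, 24.1]
Bounding box: (-13.2,-22.5) to (18,24.1)

(-13.2,-22.5) to (18,24.1)


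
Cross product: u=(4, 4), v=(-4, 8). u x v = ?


u x v = u_x*v_y - u_y*v_x = 4*8 - 4*(-4)
= 32 - (-16) = 48

48


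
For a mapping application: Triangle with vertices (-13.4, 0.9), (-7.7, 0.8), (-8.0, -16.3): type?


Side lengths squared: AB^2=32.5, BC^2=292.5, CA^2=325
Sorted: [32.5, 292.5, 325]
By sides: Scalene, By angles: Right

Scalene, Right


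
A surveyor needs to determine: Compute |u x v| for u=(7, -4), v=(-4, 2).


|u x v| = |7*2 - (-4)*(-4)|
= |14 - 16| = 2

2


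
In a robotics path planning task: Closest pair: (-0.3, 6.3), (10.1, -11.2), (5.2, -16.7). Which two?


d(P0,P1) = 20.3571, d(P0,P2) = 23.6485, d(P1,P2) = 7.3661
Closest: P1 and P2

Closest pair: (10.1, -11.2) and (5.2, -16.7), distance = 7.3661


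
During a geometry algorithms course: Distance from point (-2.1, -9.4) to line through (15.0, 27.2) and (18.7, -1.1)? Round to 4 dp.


|cross product| = 619.35
|line direction| = sqrt(814.58) = 28.5408
Distance = 619.35/sqrt(814.58) = 21.7005

21.7005


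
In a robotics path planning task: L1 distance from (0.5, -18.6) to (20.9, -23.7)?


|0.5-20.9| + |(-18.6)-(-23.7)| = 20.4 + 5.1 = 25.5

25.5


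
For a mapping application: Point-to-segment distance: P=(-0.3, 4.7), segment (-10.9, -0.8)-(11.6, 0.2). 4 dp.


Project P onto AB: t = 0.481 (clamped to [0,1])
Closest point on segment: (-0.0769, -0.319)
Distance: 5.0239

5.0239


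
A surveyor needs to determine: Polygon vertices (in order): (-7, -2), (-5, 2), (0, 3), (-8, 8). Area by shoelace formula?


Shoelace sum: ((-7)*2 - (-5)*(-2)) + ((-5)*3 - 0*2) + (0*8 - (-8)*3) + ((-8)*(-2) - (-7)*8)
= 57
Area = |57|/2 = 28.5

28.5


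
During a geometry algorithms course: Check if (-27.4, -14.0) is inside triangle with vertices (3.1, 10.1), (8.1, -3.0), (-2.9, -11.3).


Cross products: AB x AP = -520.05, BC x BP = -173.65, CA x CP = 508.1
All same sign? no

No, outside


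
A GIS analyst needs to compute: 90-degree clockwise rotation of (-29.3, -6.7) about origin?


90° CW: (x,y) -> (y, -x)
(-29.3,-6.7) -> (-6.7, 29.3)

(-6.7, 29.3)


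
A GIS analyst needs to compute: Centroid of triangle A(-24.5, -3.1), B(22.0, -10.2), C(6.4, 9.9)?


Centroid = ((x_A+x_B+x_C)/3, (y_A+y_B+y_C)/3)
= (((-24.5)+22+6.4)/3, ((-3.1)+(-10.2)+9.9)/3)
= (1.3, -1.1333)

(1.3, -1.1333)


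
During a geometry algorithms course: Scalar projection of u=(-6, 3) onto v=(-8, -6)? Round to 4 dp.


u.v = 30, |v| = sqrt(100) = 10
Scalar projection = u.v / |v| = 30 / sqrt(100) = 3

3


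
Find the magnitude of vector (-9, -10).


|u| = sqrt((-9)^2 + (-10)^2) = sqrt(181) = 13.4536

13.4536


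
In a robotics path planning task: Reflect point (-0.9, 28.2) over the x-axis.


Reflection over x-axis: (x,y) -> (x,-y)
(-0.9, 28.2) -> (-0.9, -28.2)

(-0.9, -28.2)


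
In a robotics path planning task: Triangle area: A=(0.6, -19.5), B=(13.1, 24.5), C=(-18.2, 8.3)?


Area = |x_A(y_B-y_C) + x_B(y_C-y_A) + x_C(y_A-y_B)|/2
= |9.72 + 364.18 + 800.8|/2
= 1174.7/2 = 587.35

587.35


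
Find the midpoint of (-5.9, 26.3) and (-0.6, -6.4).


M = (((-5.9)+(-0.6))/2, (26.3+(-6.4))/2)
= (-3.25, 9.95)

(-3.25, 9.95)


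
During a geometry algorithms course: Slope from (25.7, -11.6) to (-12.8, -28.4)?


slope = (y2-y1)/(x2-x1) = ((-28.4)-(-11.6))/((-12.8)-25.7) = (-16.8)/(-38.5) = 0.4364

0.4364


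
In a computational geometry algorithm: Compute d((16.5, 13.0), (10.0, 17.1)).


dx=-6.5, dy=4.1
d^2 = (-6.5)^2 + 4.1^2 = 59.06
d = sqrt(59.06) = 7.6851

7.6851


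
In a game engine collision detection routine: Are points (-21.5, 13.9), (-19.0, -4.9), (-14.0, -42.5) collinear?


Cross product: ((-19)-(-21.5))*((-42.5)-13.9) - ((-4.9)-13.9)*((-14)-(-21.5))
= 0

Yes, collinear


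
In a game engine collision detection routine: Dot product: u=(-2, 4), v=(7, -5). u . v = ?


u . v = u_x*v_x + u_y*v_y = (-2)*7 + 4*(-5)
= (-14) + (-20) = -34

-34


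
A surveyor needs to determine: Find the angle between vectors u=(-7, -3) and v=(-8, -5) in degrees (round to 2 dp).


u.v = 71, |u| = sqrt(58) = 7.6158, |v| = sqrt(89) = 9.434
cos(theta) = u.v/(|u||v|) = 71/sqrt(5162) = 0.98821
theta = acos(0.98821) = 8.81 degrees

8.81 degrees


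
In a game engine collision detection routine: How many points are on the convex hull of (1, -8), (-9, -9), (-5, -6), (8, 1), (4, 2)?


Convex hull vertices (CCW): (-9, -9), (1, -8), (8, 1), (4, 2)
Count = 4

4


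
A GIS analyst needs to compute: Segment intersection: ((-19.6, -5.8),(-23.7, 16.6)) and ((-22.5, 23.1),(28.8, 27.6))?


Cross products: d1=-1495.62, d2=-328.05, d3=-53.53, d4=-1221.1
d1*d2 < 0 and d3*d4 < 0? no

No, they don't intersect


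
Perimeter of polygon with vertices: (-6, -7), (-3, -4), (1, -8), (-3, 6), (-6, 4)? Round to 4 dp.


Sides: (-6, -7)->(-3, -4): sqrt(18) = 4.242641, (-3, -4)->(1, -8): sqrt(32) = 5.656854, (1, -8)->(-3, 6): sqrt(212) = 14.56022, (-3, 6)->(-6, 4): sqrt(13) = 3.605551, (-6, 4)->(-6, -7): sqrt(121) = 11
Sum = 39.065266
Perimeter = 39.0653

39.0653


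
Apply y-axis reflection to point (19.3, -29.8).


Reflection over y-axis: (x,y) -> (-x,y)
(19.3, -29.8) -> (-19.3, -29.8)

(-19.3, -29.8)


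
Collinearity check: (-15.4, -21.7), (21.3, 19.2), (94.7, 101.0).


Cross product: (21.3-(-15.4))*(101-(-21.7)) - (19.2-(-21.7))*(94.7-(-15.4))
= 0

Yes, collinear


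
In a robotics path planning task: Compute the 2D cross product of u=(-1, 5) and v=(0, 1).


u x v = u_x*v_y - u_y*v_x = (-1)*1 - 5*0
= (-1) - 0 = -1

-1


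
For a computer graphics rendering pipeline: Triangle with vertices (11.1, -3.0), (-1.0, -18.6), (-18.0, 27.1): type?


Side lengths squared: AB^2=389.77, BC^2=2377.49, CA^2=1752.82
Sorted: [389.77, 1752.82, 2377.49]
By sides: Scalene, By angles: Obtuse

Scalene, Obtuse


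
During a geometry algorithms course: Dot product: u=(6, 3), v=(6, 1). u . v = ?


u . v = u_x*v_x + u_y*v_y = 6*6 + 3*1
= 36 + 3 = 39

39


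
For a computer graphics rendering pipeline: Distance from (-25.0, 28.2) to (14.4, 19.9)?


dx=39.4, dy=-8.3
d^2 = 39.4^2 + (-8.3)^2 = 1621.25
d = sqrt(1621.25) = 40.2647

40.2647


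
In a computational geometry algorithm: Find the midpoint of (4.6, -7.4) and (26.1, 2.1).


M = ((4.6+26.1)/2, ((-7.4)+2.1)/2)
= (15.35, -2.65)

(15.35, -2.65)


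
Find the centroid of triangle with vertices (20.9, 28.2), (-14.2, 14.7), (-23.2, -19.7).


Centroid = ((x_A+x_B+x_C)/3, (y_A+y_B+y_C)/3)
= ((20.9+(-14.2)+(-23.2))/3, (28.2+14.7+(-19.7))/3)
= (-5.5, 7.7333)

(-5.5, 7.7333)


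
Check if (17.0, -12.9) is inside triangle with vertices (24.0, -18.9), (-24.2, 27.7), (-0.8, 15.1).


Cross products: AB x AP = 37, BC x BP = -430.92, CA x CP = -89.2
All same sign? no

No, outside


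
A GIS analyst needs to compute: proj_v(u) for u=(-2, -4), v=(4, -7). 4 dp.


u.v = 20, |v| = sqrt(65) = 8.0623
Scalar projection = u.v / |v| = 20 / sqrt(65) = 2.4807

2.4807


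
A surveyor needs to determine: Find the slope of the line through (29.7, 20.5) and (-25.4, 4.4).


slope = (y2-y1)/(x2-x1) = (4.4-20.5)/((-25.4)-29.7) = (-16.1)/(-55.1) = 0.2922

0.2922


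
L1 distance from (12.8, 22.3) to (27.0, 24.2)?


|12.8-27| + |22.3-24.2| = 14.2 + 1.9 = 16.1

16.1


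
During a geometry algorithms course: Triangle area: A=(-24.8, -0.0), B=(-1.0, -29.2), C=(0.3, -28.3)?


Area = |x_A(y_B-y_C) + x_B(y_C-y_A) + x_C(y_A-y_B)|/2
= |22.32 + 28.3 + 8.76|/2
= 59.38/2 = 29.69

29.69


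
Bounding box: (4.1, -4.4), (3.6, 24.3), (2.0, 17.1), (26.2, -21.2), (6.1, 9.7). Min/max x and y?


x range: [2, 26.2]
y range: [-21.2, 24.3]
Bounding box: (2,-21.2) to (26.2,24.3)

(2,-21.2) to (26.2,24.3)


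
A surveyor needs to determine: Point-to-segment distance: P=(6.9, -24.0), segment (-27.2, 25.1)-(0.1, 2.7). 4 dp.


Project P onto AB: t = 1 (clamped to [0,1])
Closest point on segment: (0.1, 2.7)
Distance: 27.5523

27.5523


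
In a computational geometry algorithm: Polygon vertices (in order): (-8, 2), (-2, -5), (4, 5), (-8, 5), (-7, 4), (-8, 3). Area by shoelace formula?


Shoelace sum: ((-8)*(-5) - (-2)*2) + ((-2)*5 - 4*(-5)) + (4*5 - (-8)*5) + ((-8)*4 - (-7)*5) + ((-7)*3 - (-8)*4) + ((-8)*2 - (-8)*3)
= 136
Area = |136|/2 = 68

68


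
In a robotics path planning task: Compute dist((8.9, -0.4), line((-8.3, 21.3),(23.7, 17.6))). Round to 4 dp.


|cross product| = 630.76
|line direction| = sqrt(1037.69) = 32.2132
Distance = 630.76/sqrt(1037.69) = 19.5808

19.5808


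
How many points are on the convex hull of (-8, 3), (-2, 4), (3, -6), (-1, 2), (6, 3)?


Convex hull vertices (CCW): (-8, 3), (3, -6), (6, 3), (-2, 4)
Count = 4

4


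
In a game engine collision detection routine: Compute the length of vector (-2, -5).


|u| = sqrt((-2)^2 + (-5)^2) = sqrt(29) = 5.3852

5.3852


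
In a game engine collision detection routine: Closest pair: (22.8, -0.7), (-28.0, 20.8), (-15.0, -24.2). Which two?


d(P0,P1) = 55.1624, d(P0,P2) = 44.5094, d(P1,P2) = 46.8402
Closest: P0 and P2

Closest pair: (22.8, -0.7) and (-15.0, -24.2), distance = 44.5094


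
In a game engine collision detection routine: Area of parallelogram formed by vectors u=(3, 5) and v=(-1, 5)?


|u x v| = |3*5 - 5*(-1)|
= |15 - (-5)| = 20

20


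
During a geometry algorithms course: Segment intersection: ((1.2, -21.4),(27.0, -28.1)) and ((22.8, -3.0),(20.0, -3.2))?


Cross products: d1=47.2, d2=71.12, d3=619.44, d4=595.52
d1*d2 < 0 and d3*d4 < 0? no

No, they don't intersect


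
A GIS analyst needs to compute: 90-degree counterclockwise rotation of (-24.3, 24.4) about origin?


90° CCW: (x,y) -> (-y, x)
(-24.3,24.4) -> (-24.4, -24.3)

(-24.4, -24.3)


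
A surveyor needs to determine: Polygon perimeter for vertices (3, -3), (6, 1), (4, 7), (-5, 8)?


Sides: (3, -3)->(6, 1): sqrt(25) = 5, (6, 1)->(4, 7): sqrt(40) = 6.324555, (4, 7)->(-5, 8): sqrt(82) = 9.055385, (-5, 8)->(3, -3): sqrt(185) = 13.601471
Sum = 33.981411
Perimeter = 33.9814

33.9814


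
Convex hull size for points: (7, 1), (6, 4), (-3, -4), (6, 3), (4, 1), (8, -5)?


Convex hull vertices (CCW): (-3, -4), (8, -5), (7, 1), (6, 4)
Count = 4

4


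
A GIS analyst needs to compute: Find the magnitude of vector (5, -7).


|u| = sqrt(5^2 + (-7)^2) = sqrt(74) = 8.6023

8.6023


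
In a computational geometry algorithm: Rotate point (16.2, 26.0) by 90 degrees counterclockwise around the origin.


90° CCW: (x,y) -> (-y, x)
(16.2,26) -> (-26, 16.2)

(-26, 16.2)


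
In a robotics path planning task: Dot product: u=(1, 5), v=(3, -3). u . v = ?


u . v = u_x*v_x + u_y*v_y = 1*3 + 5*(-3)
= 3 + (-15) = -12

-12


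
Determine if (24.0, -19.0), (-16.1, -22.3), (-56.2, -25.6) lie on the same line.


Cross product: ((-16.1)-24)*((-25.6)-(-19)) - ((-22.3)-(-19))*((-56.2)-24)
= 0

Yes, collinear


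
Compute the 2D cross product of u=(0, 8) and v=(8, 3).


u x v = u_x*v_y - u_y*v_x = 0*3 - 8*8
= 0 - 64 = -64

-64


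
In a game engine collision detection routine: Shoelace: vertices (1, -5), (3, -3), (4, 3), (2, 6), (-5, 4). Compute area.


Shoelace sum: (1*(-3) - 3*(-5)) + (3*3 - 4*(-3)) + (4*6 - 2*3) + (2*4 - (-5)*6) + ((-5)*(-5) - 1*4)
= 110
Area = |110|/2 = 55

55


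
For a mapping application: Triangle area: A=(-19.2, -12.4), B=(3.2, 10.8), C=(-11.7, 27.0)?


Area = |x_A(y_B-y_C) + x_B(y_C-y_A) + x_C(y_A-y_B)|/2
= |311.04 + 126.08 + 271.44|/2
= 708.56/2 = 354.28

354.28


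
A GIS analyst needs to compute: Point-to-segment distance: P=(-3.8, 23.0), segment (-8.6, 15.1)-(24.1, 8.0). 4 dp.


Project P onto AB: t = 0.0901 (clamped to [0,1])
Closest point on segment: (-5.6542, 14.4604)
Distance: 8.7386

8.7386


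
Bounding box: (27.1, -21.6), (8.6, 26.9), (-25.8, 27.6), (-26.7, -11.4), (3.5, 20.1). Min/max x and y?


x range: [-26.7, 27.1]
y range: [-21.6, 27.6]
Bounding box: (-26.7,-21.6) to (27.1,27.6)

(-26.7,-21.6) to (27.1,27.6)


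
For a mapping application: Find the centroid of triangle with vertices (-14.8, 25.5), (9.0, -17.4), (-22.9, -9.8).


Centroid = ((x_A+x_B+x_C)/3, (y_A+y_B+y_C)/3)
= (((-14.8)+9+(-22.9))/3, (25.5+(-17.4)+(-9.8))/3)
= (-9.5667, -0.5667)

(-9.5667, -0.5667)


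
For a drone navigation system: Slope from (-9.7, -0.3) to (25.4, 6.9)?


slope = (y2-y1)/(x2-x1) = (6.9-(-0.3))/(25.4-(-9.7)) = 7.2/35.1 = 0.2051

0.2051


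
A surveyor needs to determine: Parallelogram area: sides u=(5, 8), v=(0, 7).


|u x v| = |5*7 - 8*0|
= |35 - 0| = 35

35


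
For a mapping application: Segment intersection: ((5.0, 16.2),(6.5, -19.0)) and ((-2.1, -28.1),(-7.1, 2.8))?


Cross products: d1=-440.89, d2=-311.24, d3=-316.37, d4=-446.02
d1*d2 < 0 and d3*d4 < 0? no

No, they don't intersect


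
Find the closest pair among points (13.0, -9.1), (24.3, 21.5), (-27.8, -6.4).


d(P0,P1) = 32.6198, d(P0,P2) = 40.8892, d(P1,P2) = 59.1001
Closest: P0 and P1

Closest pair: (13.0, -9.1) and (24.3, 21.5), distance = 32.6198


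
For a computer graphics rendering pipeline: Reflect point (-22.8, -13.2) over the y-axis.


Reflection over y-axis: (x,y) -> (-x,y)
(-22.8, -13.2) -> (22.8, -13.2)

(22.8, -13.2)


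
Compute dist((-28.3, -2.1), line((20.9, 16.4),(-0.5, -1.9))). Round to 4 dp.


|cross product| = 504.46
|line direction| = sqrt(792.85) = 28.1576
Distance = 504.46/sqrt(792.85) = 17.9156

17.9156


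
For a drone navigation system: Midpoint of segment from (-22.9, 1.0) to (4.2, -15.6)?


M = (((-22.9)+4.2)/2, (1+(-15.6))/2)
= (-9.35, -7.3)

(-9.35, -7.3)


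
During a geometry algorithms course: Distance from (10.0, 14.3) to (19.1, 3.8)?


dx=9.1, dy=-10.5
d^2 = 9.1^2 + (-10.5)^2 = 193.06
d = sqrt(193.06) = 13.8946

13.8946


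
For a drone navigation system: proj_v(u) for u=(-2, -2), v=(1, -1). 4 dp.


u.v = 0, |v| = sqrt(2) = 1.4142
Scalar projection = u.v / |v| = 0 / sqrt(2) = 0

0


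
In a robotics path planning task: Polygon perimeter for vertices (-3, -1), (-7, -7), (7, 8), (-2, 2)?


Sides: (-3, -1)->(-7, -7): sqrt(52) = 7.211103, (-7, -7)->(7, 8): sqrt(421) = 20.518285, (7, 8)->(-2, 2): sqrt(117) = 10.816654, (-2, 2)->(-3, -1): sqrt(10) = 3.162278
Sum = 41.70832
Perimeter = 41.7083

41.7083


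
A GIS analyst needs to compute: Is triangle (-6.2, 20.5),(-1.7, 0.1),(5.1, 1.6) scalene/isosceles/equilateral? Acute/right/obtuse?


Side lengths squared: AB^2=436.41, BC^2=48.49, CA^2=484.9
Sorted: [48.49, 436.41, 484.9]
By sides: Scalene, By angles: Right

Scalene, Right


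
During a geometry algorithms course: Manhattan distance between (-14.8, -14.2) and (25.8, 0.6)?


|(-14.8)-25.8| + |(-14.2)-0.6| = 40.6 + 14.8 = 55.4

55.4


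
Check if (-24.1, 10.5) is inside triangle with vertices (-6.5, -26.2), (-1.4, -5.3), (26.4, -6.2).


Cross products: AB x AP = 555.01, BC x BP = 418.81, CA x CP = -1559.43
All same sign? no

No, outside


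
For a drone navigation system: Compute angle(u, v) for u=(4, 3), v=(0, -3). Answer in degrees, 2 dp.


u.v = -9, |u| = sqrt(25) = 5, |v| = sqrt(9) = 3
cos(theta) = u.v/(|u||v|) = -9/sqrt(225) = -0.6
theta = acos(-0.6) = 126.87 degrees

126.87 degrees


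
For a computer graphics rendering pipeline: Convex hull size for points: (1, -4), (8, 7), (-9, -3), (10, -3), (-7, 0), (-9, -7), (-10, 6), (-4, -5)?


Convex hull vertices (CCW): (-10, 6), (-9, -7), (10, -3), (8, 7)
Count = 4

4


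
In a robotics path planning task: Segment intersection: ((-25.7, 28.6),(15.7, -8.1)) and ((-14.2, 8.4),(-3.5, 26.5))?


Cross products: d1=424.29, d2=-717.74, d3=-414.23, d4=727.8
d1*d2 < 0 and d3*d4 < 0? yes

Yes, they intersect


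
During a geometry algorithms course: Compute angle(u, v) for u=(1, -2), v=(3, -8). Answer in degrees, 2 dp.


u.v = 19, |u| = sqrt(5) = 2.2361, |v| = sqrt(73) = 8.544
cos(theta) = u.v/(|u||v|) = 19/sqrt(365) = 0.994505
theta = acos(0.994505) = 6.01 degrees

6.01 degrees


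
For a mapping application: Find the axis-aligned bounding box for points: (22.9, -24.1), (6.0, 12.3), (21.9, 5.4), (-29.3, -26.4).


x range: [-29.3, 22.9]
y range: [-26.4, 12.3]
Bounding box: (-29.3,-26.4) to (22.9,12.3)

(-29.3,-26.4) to (22.9,12.3)


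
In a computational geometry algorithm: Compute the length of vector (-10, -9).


|u| = sqrt((-10)^2 + (-9)^2) = sqrt(181) = 13.4536

13.4536


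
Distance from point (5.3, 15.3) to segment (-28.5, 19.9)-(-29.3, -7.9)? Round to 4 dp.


Project P onto AB: t = 0.1304 (clamped to [0,1])
Closest point on segment: (-28.6043, 16.2757)
Distance: 33.9183

33.9183


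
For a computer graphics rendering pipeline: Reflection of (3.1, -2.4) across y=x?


Reflection over y=x: (x,y) -> (y,x)
(3.1, -2.4) -> (-2.4, 3.1)

(-2.4, 3.1)


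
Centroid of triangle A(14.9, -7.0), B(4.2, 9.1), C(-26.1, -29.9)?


Centroid = ((x_A+x_B+x_C)/3, (y_A+y_B+y_C)/3)
= ((14.9+4.2+(-26.1))/3, ((-7)+9.1+(-29.9))/3)
= (-2.3333, -9.2667)

(-2.3333, -9.2667)


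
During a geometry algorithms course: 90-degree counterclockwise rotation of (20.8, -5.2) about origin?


90° CCW: (x,y) -> (-y, x)
(20.8,-5.2) -> (5.2, 20.8)

(5.2, 20.8)


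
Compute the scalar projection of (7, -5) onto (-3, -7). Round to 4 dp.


u.v = 14, |v| = sqrt(58) = 7.6158
Scalar projection = u.v / |v| = 14 / sqrt(58) = 1.8383

1.8383


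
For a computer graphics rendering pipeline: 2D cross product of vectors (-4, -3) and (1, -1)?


u x v = u_x*v_y - u_y*v_x = (-4)*(-1) - (-3)*1
= 4 - (-3) = 7

7


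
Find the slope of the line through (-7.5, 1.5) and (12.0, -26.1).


slope = (y2-y1)/(x2-x1) = ((-26.1)-1.5)/(12-(-7.5)) = (-27.6)/19.5 = -1.4154

-1.4154


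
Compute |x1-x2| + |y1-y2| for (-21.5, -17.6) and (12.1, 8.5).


|(-21.5)-12.1| + |(-17.6)-8.5| = 33.6 + 26.1 = 59.7

59.7


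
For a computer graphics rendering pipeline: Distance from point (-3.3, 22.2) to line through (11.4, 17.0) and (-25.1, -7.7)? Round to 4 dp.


|cross product| = 552.89
|line direction| = sqrt(1942.34) = 44.072
Distance = 552.89/sqrt(1942.34) = 12.5452

12.5452


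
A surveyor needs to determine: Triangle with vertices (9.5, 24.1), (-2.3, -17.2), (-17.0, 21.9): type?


Side lengths squared: AB^2=1844.93, BC^2=1744.9, CA^2=707.09
Sorted: [707.09, 1744.9, 1844.93]
By sides: Scalene, By angles: Acute

Scalene, Acute


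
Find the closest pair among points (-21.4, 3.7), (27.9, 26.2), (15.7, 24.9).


d(P0,P1) = 54.1917, d(P0,P2) = 42.73, d(P1,P2) = 12.2691
Closest: P1 and P2

Closest pair: (27.9, 26.2) and (15.7, 24.9), distance = 12.2691


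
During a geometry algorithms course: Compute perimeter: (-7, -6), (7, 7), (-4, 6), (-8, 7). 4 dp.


Sides: (-7, -6)->(7, 7): sqrt(365) = 19.104973, (7, 7)->(-4, 6): sqrt(122) = 11.045361, (-4, 6)->(-8, 7): sqrt(17) = 4.123106, (-8, 7)->(-7, -6): sqrt(170) = 13.038405
Sum = 47.311845
Perimeter = 47.3118

47.3118


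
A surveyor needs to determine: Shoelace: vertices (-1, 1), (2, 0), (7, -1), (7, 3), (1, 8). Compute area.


Shoelace sum: ((-1)*0 - 2*1) + (2*(-1) - 7*0) + (7*3 - 7*(-1)) + (7*8 - 1*3) + (1*1 - (-1)*8)
= 86
Area = |86|/2 = 43

43


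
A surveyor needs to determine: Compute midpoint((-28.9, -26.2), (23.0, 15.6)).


M = (((-28.9)+23)/2, ((-26.2)+15.6)/2)
= (-2.95, -5.3)

(-2.95, -5.3)


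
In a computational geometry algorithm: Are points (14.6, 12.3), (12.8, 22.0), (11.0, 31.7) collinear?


Cross product: (12.8-14.6)*(31.7-12.3) - (22-12.3)*(11-14.6)
= 0

Yes, collinear


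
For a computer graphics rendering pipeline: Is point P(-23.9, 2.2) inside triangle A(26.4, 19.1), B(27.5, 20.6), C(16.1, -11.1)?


Cross products: AB x AP = 56.86, BC x BP = -1419.62, CA x CP = 1344.99
All same sign? no

No, outside


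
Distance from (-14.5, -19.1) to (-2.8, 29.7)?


dx=11.7, dy=48.8
d^2 = 11.7^2 + 48.8^2 = 2518.33
d = sqrt(2518.33) = 50.183

50.183


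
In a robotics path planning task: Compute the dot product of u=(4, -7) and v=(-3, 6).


u . v = u_x*v_x + u_y*v_y = 4*(-3) + (-7)*6
= (-12) + (-42) = -54

-54


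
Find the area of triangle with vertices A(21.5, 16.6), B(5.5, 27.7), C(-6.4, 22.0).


Area = |x_A(y_B-y_C) + x_B(y_C-y_A) + x_C(y_A-y_B)|/2
= |122.55 + 29.7 + 71.04|/2
= 223.29/2 = 111.645

111.645


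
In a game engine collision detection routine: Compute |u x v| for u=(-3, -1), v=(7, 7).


|u x v| = |(-3)*7 - (-1)*7|
= |(-21) - (-7)| = 14

14


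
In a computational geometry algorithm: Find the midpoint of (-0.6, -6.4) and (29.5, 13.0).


M = (((-0.6)+29.5)/2, ((-6.4)+13)/2)
= (14.45, 3.3)

(14.45, 3.3)


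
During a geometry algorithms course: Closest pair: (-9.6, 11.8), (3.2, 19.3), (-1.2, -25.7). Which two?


d(P0,P1) = 14.8354, d(P0,P2) = 38.4293, d(P1,P2) = 45.2146
Closest: P0 and P1

Closest pair: (-9.6, 11.8) and (3.2, 19.3), distance = 14.8354


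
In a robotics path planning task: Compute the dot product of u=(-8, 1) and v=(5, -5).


u . v = u_x*v_x + u_y*v_y = (-8)*5 + 1*(-5)
= (-40) + (-5) = -45

-45


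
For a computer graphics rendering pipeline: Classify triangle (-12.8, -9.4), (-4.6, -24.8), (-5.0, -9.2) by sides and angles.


Side lengths squared: AB^2=304.4, BC^2=243.52, CA^2=60.88
Sorted: [60.88, 243.52, 304.4]
By sides: Scalene, By angles: Right

Scalene, Right


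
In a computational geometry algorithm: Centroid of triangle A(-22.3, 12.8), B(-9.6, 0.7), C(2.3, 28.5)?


Centroid = ((x_A+x_B+x_C)/3, (y_A+y_B+y_C)/3)
= (((-22.3)+(-9.6)+2.3)/3, (12.8+0.7+28.5)/3)
= (-9.8667, 14)

(-9.8667, 14)


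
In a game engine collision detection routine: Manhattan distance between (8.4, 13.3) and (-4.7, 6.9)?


|8.4-(-4.7)| + |13.3-6.9| = 13.1 + 6.4 = 19.5

19.5


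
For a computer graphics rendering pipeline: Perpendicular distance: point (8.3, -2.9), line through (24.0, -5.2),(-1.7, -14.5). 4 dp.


|cross product| = 205.12
|line direction| = sqrt(746.98) = 27.3309
Distance = 205.12/sqrt(746.98) = 7.505

7.505


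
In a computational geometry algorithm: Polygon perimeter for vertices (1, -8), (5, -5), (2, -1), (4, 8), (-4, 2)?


Sides: (1, -8)->(5, -5): sqrt(25) = 5, (5, -5)->(2, -1): sqrt(25) = 5, (2, -1)->(4, 8): sqrt(85) = 9.219544, (4, 8)->(-4, 2): sqrt(100) = 10, (-4, 2)->(1, -8): sqrt(125) = 11.18034
Sum = 40.399884
Perimeter = 40.3999

40.3999


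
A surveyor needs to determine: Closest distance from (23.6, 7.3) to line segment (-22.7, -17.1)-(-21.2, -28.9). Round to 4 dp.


Project P onto AB: t = 0 (clamped to [0,1])
Closest point on segment: (-22.7, -17.1)
Distance: 52.3359

52.3359


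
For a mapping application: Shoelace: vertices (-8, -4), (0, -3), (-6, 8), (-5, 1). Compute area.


Shoelace sum: ((-8)*(-3) - 0*(-4)) + (0*8 - (-6)*(-3)) + ((-6)*1 - (-5)*8) + ((-5)*(-4) - (-8)*1)
= 68
Area = |68|/2 = 34

34


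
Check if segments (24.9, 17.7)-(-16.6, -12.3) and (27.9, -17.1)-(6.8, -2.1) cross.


Cross products: d1=-689.28, d2=566.22, d3=1534.2, d4=278.7
d1*d2 < 0 and d3*d4 < 0? no

No, they don't intersect


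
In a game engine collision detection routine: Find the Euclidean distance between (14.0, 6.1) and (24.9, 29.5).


dx=10.9, dy=23.4
d^2 = 10.9^2 + 23.4^2 = 666.37
d = sqrt(666.37) = 25.8141

25.8141


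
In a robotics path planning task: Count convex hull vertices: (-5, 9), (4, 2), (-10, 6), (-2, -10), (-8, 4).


Convex hull vertices (CCW): (-10, 6), (-2, -10), (4, 2), (-5, 9)
Count = 4

4


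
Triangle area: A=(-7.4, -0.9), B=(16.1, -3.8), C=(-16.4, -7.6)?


Area = |x_A(y_B-y_C) + x_B(y_C-y_A) + x_C(y_A-y_B)|/2
= |(-28.12) + (-107.87) + (-47.56)|/2
= 183.55/2 = 91.775

91.775


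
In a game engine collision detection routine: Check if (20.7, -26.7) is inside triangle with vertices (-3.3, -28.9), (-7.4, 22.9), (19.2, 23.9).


Cross products: AB x AP = -1252.22, BC x BP = -1347.46, CA x CP = 1217.7
All same sign? no

No, outside


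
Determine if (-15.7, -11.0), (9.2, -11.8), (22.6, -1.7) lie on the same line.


Cross product: (9.2-(-15.7))*((-1.7)-(-11)) - ((-11.8)-(-11))*(22.6-(-15.7))
= 262.21

No, not collinear


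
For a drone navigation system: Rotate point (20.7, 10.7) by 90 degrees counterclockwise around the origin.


90° CCW: (x,y) -> (-y, x)
(20.7,10.7) -> (-10.7, 20.7)

(-10.7, 20.7)


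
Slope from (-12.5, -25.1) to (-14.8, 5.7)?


slope = (y2-y1)/(x2-x1) = (5.7-(-25.1))/((-14.8)-(-12.5)) = 30.8/(-2.3) = -13.3913

-13.3913


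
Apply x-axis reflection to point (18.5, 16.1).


Reflection over x-axis: (x,y) -> (x,-y)
(18.5, 16.1) -> (18.5, -16.1)

(18.5, -16.1)


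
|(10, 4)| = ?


|u| = sqrt(10^2 + 4^2) = sqrt(116) = 10.7703

10.7703


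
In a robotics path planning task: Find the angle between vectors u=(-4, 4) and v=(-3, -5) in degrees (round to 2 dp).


u.v = -8, |u| = sqrt(32) = 5.6569, |v| = sqrt(34) = 5.831
cos(theta) = u.v/(|u||v|) = -8/sqrt(1088) = -0.242536
theta = acos(-0.242536) = 104.04 degrees

104.04 degrees


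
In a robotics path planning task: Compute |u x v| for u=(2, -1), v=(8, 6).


|u x v| = |2*6 - (-1)*8|
= |12 - (-8)| = 20

20


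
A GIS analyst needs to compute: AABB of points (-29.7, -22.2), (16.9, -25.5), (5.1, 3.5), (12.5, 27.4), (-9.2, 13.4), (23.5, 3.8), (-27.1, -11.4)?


x range: [-29.7, 23.5]
y range: [-25.5, 27.4]
Bounding box: (-29.7,-25.5) to (23.5,27.4)

(-29.7,-25.5) to (23.5,27.4)


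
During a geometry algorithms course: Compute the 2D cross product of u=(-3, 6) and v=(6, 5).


u x v = u_x*v_y - u_y*v_x = (-3)*5 - 6*6
= (-15) - 36 = -51

-51


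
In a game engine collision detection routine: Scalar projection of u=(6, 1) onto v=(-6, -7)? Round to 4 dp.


u.v = -43, |v| = sqrt(85) = 9.2195
Scalar projection = u.v / |v| = -43 / sqrt(85) = -4.664

-4.664


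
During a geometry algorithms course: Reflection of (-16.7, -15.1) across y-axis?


Reflection over y-axis: (x,y) -> (-x,y)
(-16.7, -15.1) -> (16.7, -15.1)

(16.7, -15.1)


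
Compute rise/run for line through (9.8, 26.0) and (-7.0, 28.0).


slope = (y2-y1)/(x2-x1) = (28-26)/((-7)-9.8) = 2/(-16.8) = -0.119

-0.119


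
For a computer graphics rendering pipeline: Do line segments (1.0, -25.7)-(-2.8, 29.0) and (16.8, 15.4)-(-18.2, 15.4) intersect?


Cross products: d1=1438.5, d2=-476, d3=-1020.44, d4=894.06
d1*d2 < 0 and d3*d4 < 0? yes

Yes, they intersect


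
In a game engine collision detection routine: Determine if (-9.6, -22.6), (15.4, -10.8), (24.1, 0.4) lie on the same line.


Cross product: (15.4-(-9.6))*(0.4-(-22.6)) - ((-10.8)-(-22.6))*(24.1-(-9.6))
= 177.34

No, not collinear


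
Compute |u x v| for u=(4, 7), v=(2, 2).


|u x v| = |4*2 - 7*2|
= |8 - 14| = 6

6


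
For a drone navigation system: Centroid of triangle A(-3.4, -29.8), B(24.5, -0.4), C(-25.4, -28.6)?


Centroid = ((x_A+x_B+x_C)/3, (y_A+y_B+y_C)/3)
= (((-3.4)+24.5+(-25.4))/3, ((-29.8)+(-0.4)+(-28.6))/3)
= (-1.4333, -19.6)

(-1.4333, -19.6)


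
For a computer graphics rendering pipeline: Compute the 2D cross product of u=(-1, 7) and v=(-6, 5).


u x v = u_x*v_y - u_y*v_x = (-1)*5 - 7*(-6)
= (-5) - (-42) = 37

37


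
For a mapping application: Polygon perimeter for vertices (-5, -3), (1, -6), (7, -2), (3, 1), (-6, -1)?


Sides: (-5, -3)->(1, -6): sqrt(45) = 6.708204, (1, -6)->(7, -2): sqrt(52) = 7.211103, (7, -2)->(3, 1): sqrt(25) = 5, (3, 1)->(-6, -1): sqrt(85) = 9.219544, (-6, -1)->(-5, -3): sqrt(5) = 2.236068
Sum = 30.374919
Perimeter = 30.3749

30.3749


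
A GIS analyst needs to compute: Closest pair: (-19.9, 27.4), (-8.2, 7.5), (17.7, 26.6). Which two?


d(P0,P1) = 23.0846, d(P0,P2) = 37.6085, d(P1,P2) = 32.1811
Closest: P0 and P1

Closest pair: (-19.9, 27.4) and (-8.2, 7.5), distance = 23.0846


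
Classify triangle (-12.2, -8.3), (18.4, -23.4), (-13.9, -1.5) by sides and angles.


Side lengths squared: AB^2=1164.37, BC^2=1522.9, CA^2=49.13
Sorted: [49.13, 1164.37, 1522.9]
By sides: Scalene, By angles: Obtuse

Scalene, Obtuse


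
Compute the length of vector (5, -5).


|u| = sqrt(5^2 + (-5)^2) = sqrt(50) = 7.0711

7.0711


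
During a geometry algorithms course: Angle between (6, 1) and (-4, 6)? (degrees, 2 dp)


u.v = -18, |u| = sqrt(37) = 6.0828, |v| = sqrt(52) = 7.2111
cos(theta) = u.v/(|u||v|) = -18/sqrt(1924) = -0.410365
theta = acos(-0.410365) = 114.23 degrees

114.23 degrees


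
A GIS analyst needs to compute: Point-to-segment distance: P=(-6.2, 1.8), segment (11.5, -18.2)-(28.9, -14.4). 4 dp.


Project P onto AB: t = 0 (clamped to [0,1])
Closest point on segment: (11.5, -18.2)
Distance: 26.7075

26.7075


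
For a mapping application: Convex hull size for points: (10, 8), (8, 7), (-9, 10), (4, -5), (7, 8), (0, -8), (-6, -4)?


Convex hull vertices (CCW): (-9, 10), (-6, -4), (0, -8), (4, -5), (10, 8)
Count = 5

5


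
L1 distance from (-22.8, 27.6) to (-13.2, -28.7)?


|(-22.8)-(-13.2)| + |27.6-(-28.7)| = 9.6 + 56.3 = 65.9

65.9


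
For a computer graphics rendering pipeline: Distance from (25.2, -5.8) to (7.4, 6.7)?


dx=-17.8, dy=12.5
d^2 = (-17.8)^2 + 12.5^2 = 473.09
d = sqrt(473.09) = 21.7506

21.7506


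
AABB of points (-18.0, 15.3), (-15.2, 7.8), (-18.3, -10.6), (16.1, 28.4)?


x range: [-18.3, 16.1]
y range: [-10.6, 28.4]
Bounding box: (-18.3,-10.6) to (16.1,28.4)

(-18.3,-10.6) to (16.1,28.4)


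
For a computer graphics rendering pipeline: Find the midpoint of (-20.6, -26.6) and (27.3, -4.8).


M = (((-20.6)+27.3)/2, ((-26.6)+(-4.8))/2)
= (3.35, -15.7)

(3.35, -15.7)


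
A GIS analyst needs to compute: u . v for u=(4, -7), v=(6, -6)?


u . v = u_x*v_x + u_y*v_y = 4*6 + (-7)*(-6)
= 24 + 42 = 66

66


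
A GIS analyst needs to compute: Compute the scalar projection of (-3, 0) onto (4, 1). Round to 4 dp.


u.v = -12, |v| = sqrt(17) = 4.1231
Scalar projection = u.v / |v| = -12 / sqrt(17) = -2.9104

-2.9104


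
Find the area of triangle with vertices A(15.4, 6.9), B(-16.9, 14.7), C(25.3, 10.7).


Area = |x_A(y_B-y_C) + x_B(y_C-y_A) + x_C(y_A-y_B)|/2
= |61.6 + (-64.22) + (-197.34)|/2
= 199.96/2 = 99.98

99.98


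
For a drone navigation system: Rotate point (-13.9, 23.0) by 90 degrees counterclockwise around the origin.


90° CCW: (x,y) -> (-y, x)
(-13.9,23) -> (-23, -13.9)

(-23, -13.9)


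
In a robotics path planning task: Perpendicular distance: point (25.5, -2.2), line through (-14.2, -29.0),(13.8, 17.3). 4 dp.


|cross product| = 1087.71
|line direction| = sqrt(2927.69) = 54.1081
Distance = 1087.71/sqrt(2927.69) = 20.1025

20.1025
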